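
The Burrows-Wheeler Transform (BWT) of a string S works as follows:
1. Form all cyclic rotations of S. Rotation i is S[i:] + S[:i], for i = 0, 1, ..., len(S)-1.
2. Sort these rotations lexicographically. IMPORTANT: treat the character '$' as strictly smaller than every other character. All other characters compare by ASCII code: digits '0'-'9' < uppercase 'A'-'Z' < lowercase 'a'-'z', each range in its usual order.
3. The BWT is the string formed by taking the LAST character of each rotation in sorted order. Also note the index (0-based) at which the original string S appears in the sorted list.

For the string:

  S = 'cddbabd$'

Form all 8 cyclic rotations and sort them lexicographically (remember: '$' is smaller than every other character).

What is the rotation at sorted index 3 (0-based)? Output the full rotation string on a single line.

Answer: bd$cddba

Derivation:
All 8 rotations (rotation i = S[i:]+S[:i]):
  rot[0] = cddbabd$
  rot[1] = ddbabd$c
  rot[2] = dbabd$cd
  rot[3] = babd$cdd
  rot[4] = abd$cddb
  rot[5] = bd$cddba
  rot[6] = d$cddbab
  rot[7] = $cddbabd
Sorted (with $ < everything):
  sorted[0] = $cddbabd
  sorted[1] = abd$cddb
  sorted[2] = babd$cdd
  sorted[3] = bd$cddba
  sorted[4] = cddbabd$
  sorted[5] = d$cddbab
  sorted[6] = dbabd$cd
  sorted[7] = ddbabd$c
sorted[3] = bd$cddba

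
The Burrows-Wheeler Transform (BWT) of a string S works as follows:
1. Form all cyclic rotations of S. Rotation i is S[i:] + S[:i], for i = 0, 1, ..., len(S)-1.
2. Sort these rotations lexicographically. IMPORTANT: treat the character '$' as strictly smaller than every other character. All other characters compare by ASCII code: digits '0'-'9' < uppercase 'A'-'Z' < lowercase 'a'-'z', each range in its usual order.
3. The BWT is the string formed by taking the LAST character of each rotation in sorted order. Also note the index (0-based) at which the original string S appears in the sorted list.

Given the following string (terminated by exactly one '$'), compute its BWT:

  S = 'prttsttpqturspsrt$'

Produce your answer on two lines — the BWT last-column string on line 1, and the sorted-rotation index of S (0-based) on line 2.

All 18 rotations (rotation i = S[i:]+S[:i]):
  rot[0] = prttsttpqturspsrt$
  rot[1] = rttsttpqturspsrt$p
  rot[2] = ttsttpqturspsrt$pr
  rot[3] = tsttpqturspsrt$prt
  rot[4] = sttpqturspsrt$prtt
  rot[5] = ttpqturspsrt$prtts
  rot[6] = tpqturspsrt$prttst
  rot[7] = pqturspsrt$prttstt
  rot[8] = qturspsrt$prttsttp
  rot[9] = turspsrt$prttsttpq
  rot[10] = urspsrt$prttsttpqt
  rot[11] = rspsrt$prttsttpqtu
  rot[12] = spsrt$prttsttpqtur
  rot[13] = psrt$prttsttpqturs
  rot[14] = srt$prttsttpqtursp
  rot[15] = rt$prttsttpqtursps
  rot[16] = t$prttsttpqturspsr
  rot[17] = $prttsttpqturspsrt
Sorted (with $ < everything):
  sorted[0] = $prttsttpqturspsrt  (last char: 't')
  sorted[1] = pqturspsrt$prttstt  (last char: 't')
  sorted[2] = prttsttpqturspsrt$  (last char: '$')
  sorted[3] = psrt$prttsttpqturs  (last char: 's')
  sorted[4] = qturspsrt$prttsttp  (last char: 'p')
  sorted[5] = rspsrt$prttsttpqtu  (last char: 'u')
  sorted[6] = rt$prttsttpqtursps  (last char: 's')
  sorted[7] = rttsttpqturspsrt$p  (last char: 'p')
  sorted[8] = spsrt$prttsttpqtur  (last char: 'r')
  sorted[9] = srt$prttsttpqtursp  (last char: 'p')
  sorted[10] = sttpqturspsrt$prtt  (last char: 't')
  sorted[11] = t$prttsttpqturspsr  (last char: 'r')
  sorted[12] = tpqturspsrt$prttst  (last char: 't')
  sorted[13] = tsttpqturspsrt$prt  (last char: 't')
  sorted[14] = ttpqturspsrt$prtts  (last char: 's')
  sorted[15] = ttsttpqturspsrt$pr  (last char: 'r')
  sorted[16] = turspsrt$prttsttpq  (last char: 'q')
  sorted[17] = urspsrt$prttsttpqt  (last char: 't')
Last column: tt$spusprptrttsrqt
Original string S is at sorted index 2

Answer: tt$spusprptrttsrqt
2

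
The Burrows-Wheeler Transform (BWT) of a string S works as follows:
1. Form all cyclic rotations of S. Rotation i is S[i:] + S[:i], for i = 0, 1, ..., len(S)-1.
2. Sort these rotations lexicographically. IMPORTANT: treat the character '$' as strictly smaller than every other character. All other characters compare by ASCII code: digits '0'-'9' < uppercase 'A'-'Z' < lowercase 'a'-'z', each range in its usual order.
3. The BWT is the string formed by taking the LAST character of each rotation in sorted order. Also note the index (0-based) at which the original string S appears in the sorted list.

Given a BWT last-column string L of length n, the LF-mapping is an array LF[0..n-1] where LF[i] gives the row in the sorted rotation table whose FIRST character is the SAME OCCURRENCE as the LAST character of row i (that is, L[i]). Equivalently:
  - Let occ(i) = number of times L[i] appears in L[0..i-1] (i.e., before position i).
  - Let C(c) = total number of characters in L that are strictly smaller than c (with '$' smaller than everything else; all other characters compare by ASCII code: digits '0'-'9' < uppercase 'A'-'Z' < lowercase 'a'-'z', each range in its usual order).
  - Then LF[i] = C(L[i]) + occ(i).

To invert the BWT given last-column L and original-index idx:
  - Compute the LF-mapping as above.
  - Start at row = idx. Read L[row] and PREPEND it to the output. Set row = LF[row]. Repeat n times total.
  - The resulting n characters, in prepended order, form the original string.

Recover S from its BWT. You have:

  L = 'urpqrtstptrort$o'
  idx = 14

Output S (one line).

LF mapping: 15 6 3 5 7 11 10 12 4 13 8 1 9 14 0 2
Walk LF starting at row 14, prepending L[row]:
  step 1: row=14, L[14]='$', prepend. Next row=LF[14]=0
  step 2: row=0, L[0]='u', prepend. Next row=LF[0]=15
  step 3: row=15, L[15]='o', prepend. Next row=LF[15]=2
  step 4: row=2, L[2]='p', prepend. Next row=LF[2]=3
  step 5: row=3, L[3]='q', prepend. Next row=LF[3]=5
  step 6: row=5, L[5]='t', prepend. Next row=LF[5]=11
  step 7: row=11, L[11]='o', prepend. Next row=LF[11]=1
  step 8: row=1, L[1]='r', prepend. Next row=LF[1]=6
  step 9: row=6, L[6]='s', prepend. Next row=LF[6]=10
  step 10: row=10, L[10]='r', prepend. Next row=LF[10]=8
  step 11: row=8, L[8]='p', prepend. Next row=LF[8]=4
  step 12: row=4, L[4]='r', prepend. Next row=LF[4]=7
  step 13: row=7, L[7]='t', prepend. Next row=LF[7]=12
  step 14: row=12, L[12]='r', prepend. Next row=LF[12]=9
  step 15: row=9, L[9]='t', prepend. Next row=LF[9]=13
  step 16: row=13, L[13]='t', prepend. Next row=LF[13]=14
Reversed output: ttrtrprsrotqpou$

Answer: ttrtrprsrotqpou$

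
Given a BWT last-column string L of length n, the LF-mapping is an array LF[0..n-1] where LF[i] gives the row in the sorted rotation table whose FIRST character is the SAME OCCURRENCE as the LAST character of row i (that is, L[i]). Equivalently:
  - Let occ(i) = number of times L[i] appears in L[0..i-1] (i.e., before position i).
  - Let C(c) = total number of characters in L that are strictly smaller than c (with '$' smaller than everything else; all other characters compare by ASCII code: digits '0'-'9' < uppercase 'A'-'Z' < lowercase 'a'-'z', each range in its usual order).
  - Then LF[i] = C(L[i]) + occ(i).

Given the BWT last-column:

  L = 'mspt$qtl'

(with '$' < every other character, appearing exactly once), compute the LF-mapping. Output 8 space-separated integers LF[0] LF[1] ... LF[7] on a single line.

Answer: 2 5 3 6 0 4 7 1

Derivation:
Char counts: '$':1, 'l':1, 'm':1, 'p':1, 'q':1, 's':1, 't':2
C (first-col start): C('$')=0, C('l')=1, C('m')=2, C('p')=3, C('q')=4, C('s')=5, C('t')=6
L[0]='m': occ=0, LF[0]=C('m')+0=2+0=2
L[1]='s': occ=0, LF[1]=C('s')+0=5+0=5
L[2]='p': occ=0, LF[2]=C('p')+0=3+0=3
L[3]='t': occ=0, LF[3]=C('t')+0=6+0=6
L[4]='$': occ=0, LF[4]=C('$')+0=0+0=0
L[5]='q': occ=0, LF[5]=C('q')+0=4+0=4
L[6]='t': occ=1, LF[6]=C('t')+1=6+1=7
L[7]='l': occ=0, LF[7]=C('l')+0=1+0=1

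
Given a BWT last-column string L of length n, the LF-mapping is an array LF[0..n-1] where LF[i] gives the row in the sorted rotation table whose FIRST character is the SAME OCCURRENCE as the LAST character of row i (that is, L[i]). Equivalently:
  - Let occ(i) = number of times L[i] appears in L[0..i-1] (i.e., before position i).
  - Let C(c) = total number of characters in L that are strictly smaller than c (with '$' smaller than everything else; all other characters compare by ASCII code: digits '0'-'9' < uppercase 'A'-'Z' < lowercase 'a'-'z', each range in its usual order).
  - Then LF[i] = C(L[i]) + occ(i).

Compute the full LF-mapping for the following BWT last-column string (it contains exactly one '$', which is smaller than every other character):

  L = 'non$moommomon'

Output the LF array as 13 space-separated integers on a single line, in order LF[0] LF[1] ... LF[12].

Answer: 5 8 6 0 1 9 10 2 3 11 4 12 7

Derivation:
Char counts: '$':1, 'm':4, 'n':3, 'o':5
C (first-col start): C('$')=0, C('m')=1, C('n')=5, C('o')=8
L[0]='n': occ=0, LF[0]=C('n')+0=5+0=5
L[1]='o': occ=0, LF[1]=C('o')+0=8+0=8
L[2]='n': occ=1, LF[2]=C('n')+1=5+1=6
L[3]='$': occ=0, LF[3]=C('$')+0=0+0=0
L[4]='m': occ=0, LF[4]=C('m')+0=1+0=1
L[5]='o': occ=1, LF[5]=C('o')+1=8+1=9
L[6]='o': occ=2, LF[6]=C('o')+2=8+2=10
L[7]='m': occ=1, LF[7]=C('m')+1=1+1=2
L[8]='m': occ=2, LF[8]=C('m')+2=1+2=3
L[9]='o': occ=3, LF[9]=C('o')+3=8+3=11
L[10]='m': occ=3, LF[10]=C('m')+3=1+3=4
L[11]='o': occ=4, LF[11]=C('o')+4=8+4=12
L[12]='n': occ=2, LF[12]=C('n')+2=5+2=7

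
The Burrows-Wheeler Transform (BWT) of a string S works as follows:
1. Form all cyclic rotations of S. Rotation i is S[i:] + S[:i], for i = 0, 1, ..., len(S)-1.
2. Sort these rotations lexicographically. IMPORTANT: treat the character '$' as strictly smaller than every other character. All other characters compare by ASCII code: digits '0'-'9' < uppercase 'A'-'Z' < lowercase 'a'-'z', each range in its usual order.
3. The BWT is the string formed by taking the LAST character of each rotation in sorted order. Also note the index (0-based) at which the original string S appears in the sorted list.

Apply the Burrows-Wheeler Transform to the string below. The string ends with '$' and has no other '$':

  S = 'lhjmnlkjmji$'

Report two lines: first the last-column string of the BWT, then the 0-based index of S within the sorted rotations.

All 12 rotations (rotation i = S[i:]+S[:i]):
  rot[0] = lhjmnlkjmji$
  rot[1] = hjmnlkjmji$l
  rot[2] = jmnlkjmji$lh
  rot[3] = mnlkjmji$lhj
  rot[4] = nlkjmji$lhjm
  rot[5] = lkjmji$lhjmn
  rot[6] = kjmji$lhjmnl
  rot[7] = jmji$lhjmnlk
  rot[8] = mji$lhjmnlkj
  rot[9] = ji$lhjmnlkjm
  rot[10] = i$lhjmnlkjmj
  rot[11] = $lhjmnlkjmji
Sorted (with $ < everything):
  sorted[0] = $lhjmnlkjmji  (last char: 'i')
  sorted[1] = hjmnlkjmji$l  (last char: 'l')
  sorted[2] = i$lhjmnlkjmj  (last char: 'j')
  sorted[3] = ji$lhjmnlkjm  (last char: 'm')
  sorted[4] = jmji$lhjmnlk  (last char: 'k')
  sorted[5] = jmnlkjmji$lh  (last char: 'h')
  sorted[6] = kjmji$lhjmnl  (last char: 'l')
  sorted[7] = lhjmnlkjmji$  (last char: '$')
  sorted[8] = lkjmji$lhjmn  (last char: 'n')
  sorted[9] = mji$lhjmnlkj  (last char: 'j')
  sorted[10] = mnlkjmji$lhj  (last char: 'j')
  sorted[11] = nlkjmji$lhjm  (last char: 'm')
Last column: iljmkhl$njjm
Original string S is at sorted index 7

Answer: iljmkhl$njjm
7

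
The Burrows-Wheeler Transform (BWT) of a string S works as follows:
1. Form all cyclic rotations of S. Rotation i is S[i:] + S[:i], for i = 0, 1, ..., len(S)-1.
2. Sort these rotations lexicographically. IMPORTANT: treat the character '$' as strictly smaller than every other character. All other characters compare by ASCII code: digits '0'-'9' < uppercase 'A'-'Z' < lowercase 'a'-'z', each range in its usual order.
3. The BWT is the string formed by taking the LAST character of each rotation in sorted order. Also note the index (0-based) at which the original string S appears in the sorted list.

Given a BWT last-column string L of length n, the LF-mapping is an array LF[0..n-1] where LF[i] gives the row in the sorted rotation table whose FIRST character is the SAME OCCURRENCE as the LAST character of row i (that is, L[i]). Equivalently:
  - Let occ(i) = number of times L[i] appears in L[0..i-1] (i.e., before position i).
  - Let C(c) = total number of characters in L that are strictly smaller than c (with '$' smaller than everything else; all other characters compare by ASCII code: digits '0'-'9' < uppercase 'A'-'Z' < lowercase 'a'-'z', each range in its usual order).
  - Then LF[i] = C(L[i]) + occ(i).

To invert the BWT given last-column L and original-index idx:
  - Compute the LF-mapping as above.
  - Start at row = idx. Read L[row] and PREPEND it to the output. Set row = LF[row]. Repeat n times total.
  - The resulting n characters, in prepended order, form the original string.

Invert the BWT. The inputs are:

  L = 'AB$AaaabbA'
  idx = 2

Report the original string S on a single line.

LF mapping: 1 4 0 2 5 6 7 8 9 3
Walk LF starting at row 2, prepending L[row]:
  step 1: row=2, L[2]='$', prepend. Next row=LF[2]=0
  step 2: row=0, L[0]='A', prepend. Next row=LF[0]=1
  step 3: row=1, L[1]='B', prepend. Next row=LF[1]=4
  step 4: row=4, L[4]='a', prepend. Next row=LF[4]=5
  step 5: row=5, L[5]='a', prepend. Next row=LF[5]=6
  step 6: row=6, L[6]='a', prepend. Next row=LF[6]=7
  step 7: row=7, L[7]='b', prepend. Next row=LF[7]=8
  step 8: row=8, L[8]='b', prepend. Next row=LF[8]=9
  step 9: row=9, L[9]='A', prepend. Next row=LF[9]=3
  step 10: row=3, L[3]='A', prepend. Next row=LF[3]=2
Reversed output: AAbbaaaBA$

Answer: AAbbaaaBA$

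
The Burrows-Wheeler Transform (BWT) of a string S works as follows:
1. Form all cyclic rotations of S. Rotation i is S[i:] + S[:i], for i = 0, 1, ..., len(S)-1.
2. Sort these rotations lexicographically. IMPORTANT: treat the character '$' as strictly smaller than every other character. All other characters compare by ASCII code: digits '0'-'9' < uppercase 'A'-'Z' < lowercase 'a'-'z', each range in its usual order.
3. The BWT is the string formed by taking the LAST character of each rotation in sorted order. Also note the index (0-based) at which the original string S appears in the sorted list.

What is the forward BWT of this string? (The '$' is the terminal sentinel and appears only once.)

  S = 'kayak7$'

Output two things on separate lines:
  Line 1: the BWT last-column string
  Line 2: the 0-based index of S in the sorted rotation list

Answer: 7kyka$a
5

Derivation:
All 7 rotations (rotation i = S[i:]+S[:i]):
  rot[0] = kayak7$
  rot[1] = ayak7$k
  rot[2] = yak7$ka
  rot[3] = ak7$kay
  rot[4] = k7$kaya
  rot[5] = 7$kayak
  rot[6] = $kayak7
Sorted (with $ < everything):
  sorted[0] = $kayak7  (last char: '7')
  sorted[1] = 7$kayak  (last char: 'k')
  sorted[2] = ak7$kay  (last char: 'y')
  sorted[3] = ayak7$k  (last char: 'k')
  sorted[4] = k7$kaya  (last char: 'a')
  sorted[5] = kayak7$  (last char: '$')
  sorted[6] = yak7$ka  (last char: 'a')
Last column: 7kyka$a
Original string S is at sorted index 5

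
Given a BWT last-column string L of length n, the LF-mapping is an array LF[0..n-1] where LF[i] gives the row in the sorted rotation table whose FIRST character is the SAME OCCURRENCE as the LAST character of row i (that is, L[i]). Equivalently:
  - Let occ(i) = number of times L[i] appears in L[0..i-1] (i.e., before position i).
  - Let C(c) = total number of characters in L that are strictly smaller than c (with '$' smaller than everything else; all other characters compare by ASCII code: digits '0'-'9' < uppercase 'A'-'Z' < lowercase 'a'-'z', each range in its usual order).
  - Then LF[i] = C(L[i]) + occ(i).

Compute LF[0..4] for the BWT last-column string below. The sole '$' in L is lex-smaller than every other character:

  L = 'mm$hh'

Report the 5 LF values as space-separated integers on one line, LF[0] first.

Answer: 3 4 0 1 2

Derivation:
Char counts: '$':1, 'h':2, 'm':2
C (first-col start): C('$')=0, C('h')=1, C('m')=3
L[0]='m': occ=0, LF[0]=C('m')+0=3+0=3
L[1]='m': occ=1, LF[1]=C('m')+1=3+1=4
L[2]='$': occ=0, LF[2]=C('$')+0=0+0=0
L[3]='h': occ=0, LF[3]=C('h')+0=1+0=1
L[4]='h': occ=1, LF[4]=C('h')+1=1+1=2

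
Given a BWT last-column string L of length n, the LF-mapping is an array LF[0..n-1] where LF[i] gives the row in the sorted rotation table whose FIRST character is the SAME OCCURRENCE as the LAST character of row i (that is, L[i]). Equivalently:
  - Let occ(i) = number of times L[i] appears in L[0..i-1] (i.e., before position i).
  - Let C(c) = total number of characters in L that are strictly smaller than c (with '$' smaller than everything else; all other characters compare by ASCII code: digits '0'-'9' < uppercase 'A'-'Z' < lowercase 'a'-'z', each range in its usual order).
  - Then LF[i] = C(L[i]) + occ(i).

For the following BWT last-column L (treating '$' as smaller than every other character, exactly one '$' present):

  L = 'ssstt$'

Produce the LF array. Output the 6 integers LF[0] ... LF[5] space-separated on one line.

Char counts: '$':1, 's':3, 't':2
C (first-col start): C('$')=0, C('s')=1, C('t')=4
L[0]='s': occ=0, LF[0]=C('s')+0=1+0=1
L[1]='s': occ=1, LF[1]=C('s')+1=1+1=2
L[2]='s': occ=2, LF[2]=C('s')+2=1+2=3
L[3]='t': occ=0, LF[3]=C('t')+0=4+0=4
L[4]='t': occ=1, LF[4]=C('t')+1=4+1=5
L[5]='$': occ=0, LF[5]=C('$')+0=0+0=0

Answer: 1 2 3 4 5 0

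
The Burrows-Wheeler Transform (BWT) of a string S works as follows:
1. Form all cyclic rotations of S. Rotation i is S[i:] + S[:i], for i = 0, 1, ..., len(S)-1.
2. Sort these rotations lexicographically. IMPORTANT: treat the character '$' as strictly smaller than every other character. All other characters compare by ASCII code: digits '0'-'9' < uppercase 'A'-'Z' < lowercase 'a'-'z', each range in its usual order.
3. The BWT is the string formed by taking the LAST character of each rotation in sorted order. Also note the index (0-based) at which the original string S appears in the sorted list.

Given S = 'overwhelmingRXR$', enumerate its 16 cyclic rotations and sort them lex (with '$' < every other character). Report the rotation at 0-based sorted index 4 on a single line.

Answer: elmingRXR$overwh

Derivation:
All 16 rotations (rotation i = S[i:]+S[:i]):
  rot[0] = overwhelmingRXR$
  rot[1] = verwhelmingRXR$o
  rot[2] = erwhelmingRXR$ov
  rot[3] = rwhelmingRXR$ove
  rot[4] = whelmingRXR$over
  rot[5] = helmingRXR$overw
  rot[6] = elmingRXR$overwh
  rot[7] = lmingRXR$overwhe
  rot[8] = mingRXR$overwhel
  rot[9] = ingRXR$overwhelm
  rot[10] = ngRXR$overwhelmi
  rot[11] = gRXR$overwhelmin
  rot[12] = RXR$overwhelming
  rot[13] = XR$overwhelmingR
  rot[14] = R$overwhelmingRX
  rot[15] = $overwhelmingRXR
Sorted (with $ < everything):
  sorted[0] = $overwhelmingRXR
  sorted[1] = R$overwhelmingRX
  sorted[2] = RXR$overwhelming
  sorted[3] = XR$overwhelmingR
  sorted[4] = elmingRXR$overwh
  sorted[5] = erwhelmingRXR$ov
  sorted[6] = gRXR$overwhelmin
  sorted[7] = helmingRXR$overw
  sorted[8] = ingRXR$overwhelm
  sorted[9] = lmingRXR$overwhe
  sorted[10] = mingRXR$overwhel
  sorted[11] = ngRXR$overwhelmi
  sorted[12] = overwhelmingRXR$
  sorted[13] = rwhelmingRXR$ove
  sorted[14] = verwhelmingRXR$o
  sorted[15] = whelmingRXR$over
sorted[4] = elmingRXR$overwh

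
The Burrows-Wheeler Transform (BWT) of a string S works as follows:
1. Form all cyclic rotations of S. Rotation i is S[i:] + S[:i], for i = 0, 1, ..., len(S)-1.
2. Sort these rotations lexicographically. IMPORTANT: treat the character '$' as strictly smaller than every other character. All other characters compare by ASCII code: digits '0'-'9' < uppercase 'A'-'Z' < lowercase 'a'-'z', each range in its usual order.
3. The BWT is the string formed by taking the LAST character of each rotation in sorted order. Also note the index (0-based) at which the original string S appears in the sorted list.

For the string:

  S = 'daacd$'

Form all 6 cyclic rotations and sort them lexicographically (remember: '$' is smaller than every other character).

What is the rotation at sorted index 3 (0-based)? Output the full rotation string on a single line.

Answer: cd$daa

Derivation:
All 6 rotations (rotation i = S[i:]+S[:i]):
  rot[0] = daacd$
  rot[1] = aacd$d
  rot[2] = acd$da
  rot[3] = cd$daa
  rot[4] = d$daac
  rot[5] = $daacd
Sorted (with $ < everything):
  sorted[0] = $daacd
  sorted[1] = aacd$d
  sorted[2] = acd$da
  sorted[3] = cd$daa
  sorted[4] = d$daac
  sorted[5] = daacd$
sorted[3] = cd$daa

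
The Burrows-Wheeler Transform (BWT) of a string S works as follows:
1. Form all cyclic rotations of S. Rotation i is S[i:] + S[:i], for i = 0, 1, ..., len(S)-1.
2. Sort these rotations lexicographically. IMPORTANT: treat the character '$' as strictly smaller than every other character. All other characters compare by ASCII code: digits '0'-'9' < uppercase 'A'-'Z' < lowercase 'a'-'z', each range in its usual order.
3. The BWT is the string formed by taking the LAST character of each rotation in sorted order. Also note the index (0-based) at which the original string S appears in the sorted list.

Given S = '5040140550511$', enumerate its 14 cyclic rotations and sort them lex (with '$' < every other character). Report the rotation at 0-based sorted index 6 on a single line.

Answer: 11$50401405505

Derivation:
All 14 rotations (rotation i = S[i:]+S[:i]):
  rot[0] = 5040140550511$
  rot[1] = 040140550511$5
  rot[2] = 40140550511$50
  rot[3] = 0140550511$504
  rot[4] = 140550511$5040
  rot[5] = 40550511$50401
  rot[6] = 0550511$504014
  rot[7] = 550511$5040140
  rot[8] = 50511$50401405
  rot[9] = 0511$504014055
  rot[10] = 511$5040140550
  rot[11] = 11$50401405505
  rot[12] = 1$504014055051
  rot[13] = $5040140550511
Sorted (with $ < everything):
  sorted[0] = $5040140550511
  sorted[1] = 0140550511$504
  sorted[2] = 040140550511$5
  sorted[3] = 0511$504014055
  sorted[4] = 0550511$504014
  sorted[5] = 1$504014055051
  sorted[6] = 11$50401405505
  sorted[7] = 140550511$5040
  sorted[8] = 40140550511$50
  sorted[9] = 40550511$50401
  sorted[10] = 5040140550511$
  sorted[11] = 50511$50401405
  sorted[12] = 511$5040140550
  sorted[13] = 550511$5040140
sorted[6] = 11$50401405505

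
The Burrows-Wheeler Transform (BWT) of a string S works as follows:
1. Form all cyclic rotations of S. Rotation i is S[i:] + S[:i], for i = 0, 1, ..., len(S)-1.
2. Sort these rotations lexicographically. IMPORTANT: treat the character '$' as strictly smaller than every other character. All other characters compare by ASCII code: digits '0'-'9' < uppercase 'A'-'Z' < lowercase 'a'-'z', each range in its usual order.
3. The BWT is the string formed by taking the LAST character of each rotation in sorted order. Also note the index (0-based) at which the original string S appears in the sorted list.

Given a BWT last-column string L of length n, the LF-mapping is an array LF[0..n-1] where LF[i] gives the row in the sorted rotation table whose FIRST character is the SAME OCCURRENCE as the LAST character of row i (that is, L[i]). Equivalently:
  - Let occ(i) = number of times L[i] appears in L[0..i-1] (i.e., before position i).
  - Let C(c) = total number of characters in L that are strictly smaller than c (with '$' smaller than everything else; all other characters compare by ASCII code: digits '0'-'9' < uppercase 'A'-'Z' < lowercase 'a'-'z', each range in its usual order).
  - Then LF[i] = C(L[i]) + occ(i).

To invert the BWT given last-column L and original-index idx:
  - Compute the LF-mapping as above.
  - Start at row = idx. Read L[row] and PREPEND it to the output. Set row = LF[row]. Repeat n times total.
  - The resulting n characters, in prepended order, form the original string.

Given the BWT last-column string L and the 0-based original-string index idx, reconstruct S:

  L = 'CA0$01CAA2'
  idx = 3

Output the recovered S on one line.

Answer: 1A002CAAC$

Derivation:
LF mapping: 8 5 1 0 2 3 9 6 7 4
Walk LF starting at row 3, prepending L[row]:
  step 1: row=3, L[3]='$', prepend. Next row=LF[3]=0
  step 2: row=0, L[0]='C', prepend. Next row=LF[0]=8
  step 3: row=8, L[8]='A', prepend. Next row=LF[8]=7
  step 4: row=7, L[7]='A', prepend. Next row=LF[7]=6
  step 5: row=6, L[6]='C', prepend. Next row=LF[6]=9
  step 6: row=9, L[9]='2', prepend. Next row=LF[9]=4
  step 7: row=4, L[4]='0', prepend. Next row=LF[4]=2
  step 8: row=2, L[2]='0', prepend. Next row=LF[2]=1
  step 9: row=1, L[1]='A', prepend. Next row=LF[1]=5
  step 10: row=5, L[5]='1', prepend. Next row=LF[5]=3
Reversed output: 1A002CAAC$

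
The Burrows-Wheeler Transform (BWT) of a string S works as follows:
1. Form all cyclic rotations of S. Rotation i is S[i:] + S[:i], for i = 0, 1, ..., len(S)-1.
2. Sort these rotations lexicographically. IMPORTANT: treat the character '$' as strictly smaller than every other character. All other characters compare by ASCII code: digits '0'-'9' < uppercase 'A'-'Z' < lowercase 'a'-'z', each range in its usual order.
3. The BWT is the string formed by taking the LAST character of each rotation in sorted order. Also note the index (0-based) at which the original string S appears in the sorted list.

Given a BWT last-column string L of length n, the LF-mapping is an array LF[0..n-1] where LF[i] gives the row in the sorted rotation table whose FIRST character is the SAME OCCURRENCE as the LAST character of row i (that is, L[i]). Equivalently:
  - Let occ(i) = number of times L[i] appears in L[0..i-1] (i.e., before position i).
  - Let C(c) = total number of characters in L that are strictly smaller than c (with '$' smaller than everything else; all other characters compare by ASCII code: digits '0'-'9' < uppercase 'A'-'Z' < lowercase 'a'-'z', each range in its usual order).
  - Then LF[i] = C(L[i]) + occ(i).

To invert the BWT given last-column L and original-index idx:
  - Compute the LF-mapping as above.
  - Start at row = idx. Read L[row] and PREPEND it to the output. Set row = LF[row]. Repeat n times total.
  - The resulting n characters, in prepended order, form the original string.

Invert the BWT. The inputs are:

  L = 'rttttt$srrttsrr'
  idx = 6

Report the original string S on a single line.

LF mapping: 1 8 9 10 11 12 0 6 2 3 13 14 7 4 5
Walk LF starting at row 6, prepending L[row]:
  step 1: row=6, L[6]='$', prepend. Next row=LF[6]=0
  step 2: row=0, L[0]='r', prepend. Next row=LF[0]=1
  step 3: row=1, L[1]='t', prepend. Next row=LF[1]=8
  step 4: row=8, L[8]='r', prepend. Next row=LF[8]=2
  step 5: row=2, L[2]='t', prepend. Next row=LF[2]=9
  step 6: row=9, L[9]='r', prepend. Next row=LF[9]=3
  step 7: row=3, L[3]='t', prepend. Next row=LF[3]=10
  step 8: row=10, L[10]='t', prepend. Next row=LF[10]=13
  step 9: row=13, L[13]='r', prepend. Next row=LF[13]=4
  step 10: row=4, L[4]='t', prepend. Next row=LF[4]=11
  step 11: row=11, L[11]='t', prepend. Next row=LF[11]=14
  step 12: row=14, L[14]='r', prepend. Next row=LF[14]=5
  step 13: row=5, L[5]='t', prepend. Next row=LF[5]=12
  step 14: row=12, L[12]='s', prepend. Next row=LF[12]=7
  step 15: row=7, L[7]='s', prepend. Next row=LF[7]=6
Reversed output: sstrttrttrtrtr$

Answer: sstrttrttrtrtr$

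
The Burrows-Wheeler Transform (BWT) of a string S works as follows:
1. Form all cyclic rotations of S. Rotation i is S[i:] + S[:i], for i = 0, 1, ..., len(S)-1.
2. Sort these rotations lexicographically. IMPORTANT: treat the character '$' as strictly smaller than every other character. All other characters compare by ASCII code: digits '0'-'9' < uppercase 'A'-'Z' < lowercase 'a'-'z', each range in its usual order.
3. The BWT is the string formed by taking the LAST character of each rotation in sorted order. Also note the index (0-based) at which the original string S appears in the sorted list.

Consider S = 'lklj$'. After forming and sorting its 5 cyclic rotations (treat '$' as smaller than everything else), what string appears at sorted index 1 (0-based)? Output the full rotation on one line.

All 5 rotations (rotation i = S[i:]+S[:i]):
  rot[0] = lklj$
  rot[1] = klj$l
  rot[2] = lj$lk
  rot[3] = j$lkl
  rot[4] = $lklj
Sorted (with $ < everything):
  sorted[0] = $lklj
  sorted[1] = j$lkl
  sorted[2] = klj$l
  sorted[3] = lj$lk
  sorted[4] = lklj$
sorted[1] = j$lkl

Answer: j$lkl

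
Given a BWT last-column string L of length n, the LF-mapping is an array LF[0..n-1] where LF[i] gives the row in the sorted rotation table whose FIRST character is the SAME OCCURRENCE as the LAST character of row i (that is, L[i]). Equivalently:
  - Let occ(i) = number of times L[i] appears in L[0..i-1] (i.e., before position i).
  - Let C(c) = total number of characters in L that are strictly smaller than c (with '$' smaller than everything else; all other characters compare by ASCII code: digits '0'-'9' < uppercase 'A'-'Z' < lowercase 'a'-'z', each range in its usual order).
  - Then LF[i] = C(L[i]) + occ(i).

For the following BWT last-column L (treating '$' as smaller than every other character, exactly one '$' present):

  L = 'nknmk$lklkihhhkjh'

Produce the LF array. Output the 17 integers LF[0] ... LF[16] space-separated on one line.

Answer: 15 7 16 14 8 0 12 9 13 10 5 1 2 3 11 6 4

Derivation:
Char counts: '$':1, 'h':4, 'i':1, 'j':1, 'k':5, 'l':2, 'm':1, 'n':2
C (first-col start): C('$')=0, C('h')=1, C('i')=5, C('j')=6, C('k')=7, C('l')=12, C('m')=14, C('n')=15
L[0]='n': occ=0, LF[0]=C('n')+0=15+0=15
L[1]='k': occ=0, LF[1]=C('k')+0=7+0=7
L[2]='n': occ=1, LF[2]=C('n')+1=15+1=16
L[3]='m': occ=0, LF[3]=C('m')+0=14+0=14
L[4]='k': occ=1, LF[4]=C('k')+1=7+1=8
L[5]='$': occ=0, LF[5]=C('$')+0=0+0=0
L[6]='l': occ=0, LF[6]=C('l')+0=12+0=12
L[7]='k': occ=2, LF[7]=C('k')+2=7+2=9
L[8]='l': occ=1, LF[8]=C('l')+1=12+1=13
L[9]='k': occ=3, LF[9]=C('k')+3=7+3=10
L[10]='i': occ=0, LF[10]=C('i')+0=5+0=5
L[11]='h': occ=0, LF[11]=C('h')+0=1+0=1
L[12]='h': occ=1, LF[12]=C('h')+1=1+1=2
L[13]='h': occ=2, LF[13]=C('h')+2=1+2=3
L[14]='k': occ=4, LF[14]=C('k')+4=7+4=11
L[15]='j': occ=0, LF[15]=C('j')+0=6+0=6
L[16]='h': occ=3, LF[16]=C('h')+3=1+3=4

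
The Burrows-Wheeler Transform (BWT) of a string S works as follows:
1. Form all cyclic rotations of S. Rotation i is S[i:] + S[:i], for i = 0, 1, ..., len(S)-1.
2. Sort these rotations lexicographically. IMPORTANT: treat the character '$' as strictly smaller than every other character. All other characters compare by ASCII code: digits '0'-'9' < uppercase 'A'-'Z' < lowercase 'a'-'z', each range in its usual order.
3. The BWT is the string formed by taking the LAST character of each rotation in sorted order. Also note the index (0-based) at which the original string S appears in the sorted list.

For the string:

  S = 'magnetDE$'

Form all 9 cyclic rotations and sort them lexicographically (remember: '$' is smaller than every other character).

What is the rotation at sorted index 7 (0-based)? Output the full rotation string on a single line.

All 9 rotations (rotation i = S[i:]+S[:i]):
  rot[0] = magnetDE$
  rot[1] = agnetDE$m
  rot[2] = gnetDE$ma
  rot[3] = netDE$mag
  rot[4] = etDE$magn
  rot[5] = tDE$magne
  rot[6] = DE$magnet
  rot[7] = E$magnetD
  rot[8] = $magnetDE
Sorted (with $ < everything):
  sorted[0] = $magnetDE
  sorted[1] = DE$magnet
  sorted[2] = E$magnetD
  sorted[3] = agnetDE$m
  sorted[4] = etDE$magn
  sorted[5] = gnetDE$ma
  sorted[6] = magnetDE$
  sorted[7] = netDE$mag
  sorted[8] = tDE$magne
sorted[7] = netDE$mag

Answer: netDE$mag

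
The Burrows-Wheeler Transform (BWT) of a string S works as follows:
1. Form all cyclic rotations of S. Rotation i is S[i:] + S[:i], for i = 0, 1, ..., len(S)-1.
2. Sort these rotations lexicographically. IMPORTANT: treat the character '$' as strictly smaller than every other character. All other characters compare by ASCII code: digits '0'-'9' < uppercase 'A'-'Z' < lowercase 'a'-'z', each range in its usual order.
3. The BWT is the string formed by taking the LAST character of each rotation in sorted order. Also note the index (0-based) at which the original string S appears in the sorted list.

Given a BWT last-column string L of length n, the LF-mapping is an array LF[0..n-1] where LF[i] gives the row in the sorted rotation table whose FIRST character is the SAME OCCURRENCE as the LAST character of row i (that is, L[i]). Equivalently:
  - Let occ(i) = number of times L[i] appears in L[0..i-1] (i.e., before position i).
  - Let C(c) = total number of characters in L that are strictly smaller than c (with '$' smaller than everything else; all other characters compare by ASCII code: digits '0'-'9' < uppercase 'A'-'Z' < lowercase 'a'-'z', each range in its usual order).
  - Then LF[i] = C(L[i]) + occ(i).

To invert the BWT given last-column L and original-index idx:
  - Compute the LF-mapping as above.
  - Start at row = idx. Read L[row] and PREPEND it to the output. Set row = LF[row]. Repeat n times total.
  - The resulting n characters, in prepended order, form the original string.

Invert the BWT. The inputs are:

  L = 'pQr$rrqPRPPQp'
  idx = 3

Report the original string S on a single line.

Answer: PrPqRprQrQPp$

Derivation:
LF mapping: 7 4 10 0 11 12 9 1 6 2 3 5 8
Walk LF starting at row 3, prepending L[row]:
  step 1: row=3, L[3]='$', prepend. Next row=LF[3]=0
  step 2: row=0, L[0]='p', prepend. Next row=LF[0]=7
  step 3: row=7, L[7]='P', prepend. Next row=LF[7]=1
  step 4: row=1, L[1]='Q', prepend. Next row=LF[1]=4
  step 5: row=4, L[4]='r', prepend. Next row=LF[4]=11
  step 6: row=11, L[11]='Q', prepend. Next row=LF[11]=5
  step 7: row=5, L[5]='r', prepend. Next row=LF[5]=12
  step 8: row=12, L[12]='p', prepend. Next row=LF[12]=8
  step 9: row=8, L[8]='R', prepend. Next row=LF[8]=6
  step 10: row=6, L[6]='q', prepend. Next row=LF[6]=9
  step 11: row=9, L[9]='P', prepend. Next row=LF[9]=2
  step 12: row=2, L[2]='r', prepend. Next row=LF[2]=10
  step 13: row=10, L[10]='P', prepend. Next row=LF[10]=3
Reversed output: PrPqRprQrQPp$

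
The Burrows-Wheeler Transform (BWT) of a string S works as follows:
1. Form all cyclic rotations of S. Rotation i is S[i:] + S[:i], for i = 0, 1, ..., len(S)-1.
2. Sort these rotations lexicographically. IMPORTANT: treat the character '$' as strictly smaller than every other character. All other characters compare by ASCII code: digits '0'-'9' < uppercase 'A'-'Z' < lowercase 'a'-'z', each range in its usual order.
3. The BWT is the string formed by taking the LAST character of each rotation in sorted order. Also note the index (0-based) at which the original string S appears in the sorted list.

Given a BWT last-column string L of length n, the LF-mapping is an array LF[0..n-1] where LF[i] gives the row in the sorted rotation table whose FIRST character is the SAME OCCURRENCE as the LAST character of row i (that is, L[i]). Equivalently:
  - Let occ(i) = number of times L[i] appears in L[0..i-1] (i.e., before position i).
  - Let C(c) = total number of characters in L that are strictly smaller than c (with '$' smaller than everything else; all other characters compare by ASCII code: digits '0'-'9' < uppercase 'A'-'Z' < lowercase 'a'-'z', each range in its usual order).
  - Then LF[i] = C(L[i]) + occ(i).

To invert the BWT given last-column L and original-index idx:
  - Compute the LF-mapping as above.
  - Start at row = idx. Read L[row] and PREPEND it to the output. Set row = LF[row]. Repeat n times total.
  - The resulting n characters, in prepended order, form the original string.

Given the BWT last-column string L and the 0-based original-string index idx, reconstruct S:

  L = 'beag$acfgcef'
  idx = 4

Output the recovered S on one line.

Answer: ceaacfgfegb$

Derivation:
LF mapping: 3 6 1 10 0 2 4 8 11 5 7 9
Walk LF starting at row 4, prepending L[row]:
  step 1: row=4, L[4]='$', prepend. Next row=LF[4]=0
  step 2: row=0, L[0]='b', prepend. Next row=LF[0]=3
  step 3: row=3, L[3]='g', prepend. Next row=LF[3]=10
  step 4: row=10, L[10]='e', prepend. Next row=LF[10]=7
  step 5: row=7, L[7]='f', prepend. Next row=LF[7]=8
  step 6: row=8, L[8]='g', prepend. Next row=LF[8]=11
  step 7: row=11, L[11]='f', prepend. Next row=LF[11]=9
  step 8: row=9, L[9]='c', prepend. Next row=LF[9]=5
  step 9: row=5, L[5]='a', prepend. Next row=LF[5]=2
  step 10: row=2, L[2]='a', prepend. Next row=LF[2]=1
  step 11: row=1, L[1]='e', prepend. Next row=LF[1]=6
  step 12: row=6, L[6]='c', prepend. Next row=LF[6]=4
Reversed output: ceaacfgfegb$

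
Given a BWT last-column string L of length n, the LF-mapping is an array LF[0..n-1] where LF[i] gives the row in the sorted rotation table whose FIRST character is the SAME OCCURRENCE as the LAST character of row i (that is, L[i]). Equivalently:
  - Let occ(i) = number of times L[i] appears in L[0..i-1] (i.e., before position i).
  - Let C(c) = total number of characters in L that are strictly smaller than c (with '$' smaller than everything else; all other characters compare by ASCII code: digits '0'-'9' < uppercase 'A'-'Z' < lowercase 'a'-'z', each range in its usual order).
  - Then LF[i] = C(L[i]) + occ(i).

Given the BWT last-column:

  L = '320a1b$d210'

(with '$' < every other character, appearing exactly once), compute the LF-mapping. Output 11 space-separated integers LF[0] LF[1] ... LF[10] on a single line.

Char counts: '$':1, '0':2, '1':2, '2':2, '3':1, 'a':1, 'b':1, 'd':1
C (first-col start): C('$')=0, C('0')=1, C('1')=3, C('2')=5, C('3')=7, C('a')=8, C('b')=9, C('d')=10
L[0]='3': occ=0, LF[0]=C('3')+0=7+0=7
L[1]='2': occ=0, LF[1]=C('2')+0=5+0=5
L[2]='0': occ=0, LF[2]=C('0')+0=1+0=1
L[3]='a': occ=0, LF[3]=C('a')+0=8+0=8
L[4]='1': occ=0, LF[4]=C('1')+0=3+0=3
L[5]='b': occ=0, LF[5]=C('b')+0=9+0=9
L[6]='$': occ=0, LF[6]=C('$')+0=0+0=0
L[7]='d': occ=0, LF[7]=C('d')+0=10+0=10
L[8]='2': occ=1, LF[8]=C('2')+1=5+1=6
L[9]='1': occ=1, LF[9]=C('1')+1=3+1=4
L[10]='0': occ=1, LF[10]=C('0')+1=1+1=2

Answer: 7 5 1 8 3 9 0 10 6 4 2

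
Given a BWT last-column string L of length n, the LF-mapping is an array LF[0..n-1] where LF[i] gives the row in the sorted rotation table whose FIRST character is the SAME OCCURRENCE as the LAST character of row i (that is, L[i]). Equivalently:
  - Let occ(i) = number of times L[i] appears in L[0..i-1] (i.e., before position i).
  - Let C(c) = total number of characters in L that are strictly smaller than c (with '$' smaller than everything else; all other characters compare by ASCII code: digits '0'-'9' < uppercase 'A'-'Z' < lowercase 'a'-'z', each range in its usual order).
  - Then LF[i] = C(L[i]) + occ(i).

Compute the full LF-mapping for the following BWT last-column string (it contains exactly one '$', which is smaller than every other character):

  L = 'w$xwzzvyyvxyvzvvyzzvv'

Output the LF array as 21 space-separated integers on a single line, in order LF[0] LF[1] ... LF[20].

Char counts: '$':1, 'v':7, 'w':2, 'x':2, 'y':4, 'z':5
C (first-col start): C('$')=0, C('v')=1, C('w')=8, C('x')=10, C('y')=12, C('z')=16
L[0]='w': occ=0, LF[0]=C('w')+0=8+0=8
L[1]='$': occ=0, LF[1]=C('$')+0=0+0=0
L[2]='x': occ=0, LF[2]=C('x')+0=10+0=10
L[3]='w': occ=1, LF[3]=C('w')+1=8+1=9
L[4]='z': occ=0, LF[4]=C('z')+0=16+0=16
L[5]='z': occ=1, LF[5]=C('z')+1=16+1=17
L[6]='v': occ=0, LF[6]=C('v')+0=1+0=1
L[7]='y': occ=0, LF[7]=C('y')+0=12+0=12
L[8]='y': occ=1, LF[8]=C('y')+1=12+1=13
L[9]='v': occ=1, LF[9]=C('v')+1=1+1=2
L[10]='x': occ=1, LF[10]=C('x')+1=10+1=11
L[11]='y': occ=2, LF[11]=C('y')+2=12+2=14
L[12]='v': occ=2, LF[12]=C('v')+2=1+2=3
L[13]='z': occ=2, LF[13]=C('z')+2=16+2=18
L[14]='v': occ=3, LF[14]=C('v')+3=1+3=4
L[15]='v': occ=4, LF[15]=C('v')+4=1+4=5
L[16]='y': occ=3, LF[16]=C('y')+3=12+3=15
L[17]='z': occ=3, LF[17]=C('z')+3=16+3=19
L[18]='z': occ=4, LF[18]=C('z')+4=16+4=20
L[19]='v': occ=5, LF[19]=C('v')+5=1+5=6
L[20]='v': occ=6, LF[20]=C('v')+6=1+6=7

Answer: 8 0 10 9 16 17 1 12 13 2 11 14 3 18 4 5 15 19 20 6 7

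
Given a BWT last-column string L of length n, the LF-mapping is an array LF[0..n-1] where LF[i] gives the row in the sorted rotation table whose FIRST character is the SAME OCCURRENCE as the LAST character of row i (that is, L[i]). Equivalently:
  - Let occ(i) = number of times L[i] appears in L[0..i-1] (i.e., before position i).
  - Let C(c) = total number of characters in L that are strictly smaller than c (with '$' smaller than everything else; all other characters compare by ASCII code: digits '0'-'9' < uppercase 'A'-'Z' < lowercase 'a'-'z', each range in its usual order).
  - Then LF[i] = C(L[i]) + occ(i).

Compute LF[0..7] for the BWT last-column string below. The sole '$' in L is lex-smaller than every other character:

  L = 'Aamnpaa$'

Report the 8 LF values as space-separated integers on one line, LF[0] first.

Char counts: '$':1, 'A':1, 'a':3, 'm':1, 'n':1, 'p':1
C (first-col start): C('$')=0, C('A')=1, C('a')=2, C('m')=5, C('n')=6, C('p')=7
L[0]='A': occ=0, LF[0]=C('A')+0=1+0=1
L[1]='a': occ=0, LF[1]=C('a')+0=2+0=2
L[2]='m': occ=0, LF[2]=C('m')+0=5+0=5
L[3]='n': occ=0, LF[3]=C('n')+0=6+0=6
L[4]='p': occ=0, LF[4]=C('p')+0=7+0=7
L[5]='a': occ=1, LF[5]=C('a')+1=2+1=3
L[6]='a': occ=2, LF[6]=C('a')+2=2+2=4
L[7]='$': occ=0, LF[7]=C('$')+0=0+0=0

Answer: 1 2 5 6 7 3 4 0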